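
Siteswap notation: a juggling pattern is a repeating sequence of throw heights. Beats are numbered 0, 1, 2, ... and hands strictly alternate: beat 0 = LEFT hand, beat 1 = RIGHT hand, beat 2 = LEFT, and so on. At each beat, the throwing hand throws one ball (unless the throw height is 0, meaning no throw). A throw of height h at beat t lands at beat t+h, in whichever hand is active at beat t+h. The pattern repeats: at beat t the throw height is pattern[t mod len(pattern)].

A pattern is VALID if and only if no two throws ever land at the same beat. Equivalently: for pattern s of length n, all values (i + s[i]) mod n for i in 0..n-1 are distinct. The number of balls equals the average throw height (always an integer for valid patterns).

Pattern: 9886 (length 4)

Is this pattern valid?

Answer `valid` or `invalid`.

Answer: invalid

Derivation:
i=0: (i + s[i]) mod n = (0 + 9) mod 4 = 1
i=1: (i + s[i]) mod n = (1 + 8) mod 4 = 1
i=2: (i + s[i]) mod n = (2 + 8) mod 4 = 2
i=3: (i + s[i]) mod n = (3 + 6) mod 4 = 1
Residues: [1, 1, 2, 1], distinct: False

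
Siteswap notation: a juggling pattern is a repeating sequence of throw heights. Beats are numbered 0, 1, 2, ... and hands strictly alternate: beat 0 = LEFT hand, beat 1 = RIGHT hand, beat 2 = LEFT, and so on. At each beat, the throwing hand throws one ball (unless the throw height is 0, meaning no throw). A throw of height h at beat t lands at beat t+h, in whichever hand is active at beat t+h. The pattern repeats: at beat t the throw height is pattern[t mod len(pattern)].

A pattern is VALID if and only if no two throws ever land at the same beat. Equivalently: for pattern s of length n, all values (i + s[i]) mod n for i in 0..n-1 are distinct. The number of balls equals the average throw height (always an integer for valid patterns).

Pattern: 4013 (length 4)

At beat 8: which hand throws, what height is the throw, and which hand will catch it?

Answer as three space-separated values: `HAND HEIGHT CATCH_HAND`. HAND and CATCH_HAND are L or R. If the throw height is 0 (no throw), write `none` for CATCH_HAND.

Answer: L 4 L

Derivation:
Beat 8: 8 mod 2 = 0, so hand = L
Throw height = pattern[8 mod 4] = pattern[0] = 4
Lands at beat 8+4=12, 12 mod 2 = 0, so catch hand = L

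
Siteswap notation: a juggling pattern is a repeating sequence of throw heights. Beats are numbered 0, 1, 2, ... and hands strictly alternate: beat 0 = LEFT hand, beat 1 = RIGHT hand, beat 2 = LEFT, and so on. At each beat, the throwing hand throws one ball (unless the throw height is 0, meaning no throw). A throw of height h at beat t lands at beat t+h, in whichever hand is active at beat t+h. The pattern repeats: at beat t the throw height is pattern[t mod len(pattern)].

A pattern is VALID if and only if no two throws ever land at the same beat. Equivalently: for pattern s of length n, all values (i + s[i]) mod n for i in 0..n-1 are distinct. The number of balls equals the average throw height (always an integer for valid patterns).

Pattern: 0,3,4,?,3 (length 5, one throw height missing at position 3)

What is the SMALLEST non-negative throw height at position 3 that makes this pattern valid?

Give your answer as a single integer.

i=0: (0 + 0) mod 5 = 0
i=1: (1 + 3) mod 5 = 4
i=2: (2 + 4) mod 5 = 1
i=3: s[i]=? (unknown)
i=4: (4 + 3) mod 5 = 2
Known residues: [0, 1, 2, 4]; need a permutation of 0..4, so missing residue r = 3
Need (3 + s) mod 5 = 3; smallest s = (3 - 3) mod 5 = 0

Answer: 0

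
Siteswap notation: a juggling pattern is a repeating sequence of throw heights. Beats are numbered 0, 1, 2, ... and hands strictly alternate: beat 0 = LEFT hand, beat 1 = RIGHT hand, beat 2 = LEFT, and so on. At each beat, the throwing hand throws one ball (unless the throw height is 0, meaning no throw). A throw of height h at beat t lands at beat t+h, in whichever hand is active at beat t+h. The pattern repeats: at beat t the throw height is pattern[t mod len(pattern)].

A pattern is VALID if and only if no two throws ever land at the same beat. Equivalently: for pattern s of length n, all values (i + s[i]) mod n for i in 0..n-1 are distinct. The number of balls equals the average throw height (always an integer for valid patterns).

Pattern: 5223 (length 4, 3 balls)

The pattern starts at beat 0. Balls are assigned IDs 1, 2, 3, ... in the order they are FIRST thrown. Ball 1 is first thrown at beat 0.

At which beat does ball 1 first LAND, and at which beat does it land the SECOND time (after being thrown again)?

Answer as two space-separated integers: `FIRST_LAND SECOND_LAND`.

Answer: 5 7

Derivation:
Beat 0 (L): throw ball1 h=5 -> lands@5:R; in-air after throw: [b1@5:R]
Beat 1 (R): throw ball2 h=2 -> lands@3:R; in-air after throw: [b2@3:R b1@5:R]
Beat 2 (L): throw ball3 h=2 -> lands@4:L; in-air after throw: [b2@3:R b3@4:L b1@5:R]
Beat 3 (R): throw ball2 h=3 -> lands@6:L; in-air after throw: [b3@4:L b1@5:R b2@6:L]
Beat 4 (L): throw ball3 h=5 -> lands@9:R; in-air after throw: [b1@5:R b2@6:L b3@9:R]
Beat 5 (R): throw ball1 h=2 -> lands@7:R; in-air after throw: [b2@6:L b1@7:R b3@9:R]
Beat 6 (L): throw ball2 h=2 -> lands@8:L; in-air after throw: [b1@7:R b2@8:L b3@9:R]
Beat 7 (R): throw ball1 h=3 -> lands@10:L; in-air after throw: [b2@8:L b3@9:R b1@10:L]
Ball 1: thrown@0 h=5 -> first land @5; rethrown@5 h=2 -> second land @7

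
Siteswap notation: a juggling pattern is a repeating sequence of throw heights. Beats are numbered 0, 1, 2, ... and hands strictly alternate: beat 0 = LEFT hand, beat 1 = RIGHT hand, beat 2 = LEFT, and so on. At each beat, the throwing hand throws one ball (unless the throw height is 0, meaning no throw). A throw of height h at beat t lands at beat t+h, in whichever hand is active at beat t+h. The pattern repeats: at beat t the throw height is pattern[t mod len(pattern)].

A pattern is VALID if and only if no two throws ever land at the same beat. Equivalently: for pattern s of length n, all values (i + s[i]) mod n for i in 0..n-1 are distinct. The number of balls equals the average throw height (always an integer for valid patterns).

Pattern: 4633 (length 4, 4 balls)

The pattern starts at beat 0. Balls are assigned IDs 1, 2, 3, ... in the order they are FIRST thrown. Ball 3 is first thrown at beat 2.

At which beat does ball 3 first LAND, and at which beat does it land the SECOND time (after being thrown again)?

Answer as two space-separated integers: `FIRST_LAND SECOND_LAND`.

Beat 0 (L): throw ball1 h=4 -> lands@4:L; in-air after throw: [b1@4:L]
Beat 1 (R): throw ball2 h=6 -> lands@7:R; in-air after throw: [b1@4:L b2@7:R]
Beat 2 (L): throw ball3 h=3 -> lands@5:R; in-air after throw: [b1@4:L b3@5:R b2@7:R]
Beat 3 (R): throw ball4 h=3 -> lands@6:L; in-air after throw: [b1@4:L b3@5:R b4@6:L b2@7:R]
Beat 4 (L): throw ball1 h=4 -> lands@8:L; in-air after throw: [b3@5:R b4@6:L b2@7:R b1@8:L]
Beat 5 (R): throw ball3 h=6 -> lands@11:R; in-air after throw: [b4@6:L b2@7:R b1@8:L b3@11:R]
Beat 6 (L): throw ball4 h=3 -> lands@9:R; in-air after throw: [b2@7:R b1@8:L b4@9:R b3@11:R]
Beat 7 (R): throw ball2 h=3 -> lands@10:L; in-air after throw: [b1@8:L b4@9:R b2@10:L b3@11:R]
Beat 8 (L): throw ball1 h=4 -> lands@12:L; in-air after throw: [b4@9:R b2@10:L b3@11:R b1@12:L]
Beat 9 (R): throw ball4 h=6 -> lands@15:R; in-air after throw: [b2@10:L b3@11:R b1@12:L b4@15:R]
Beat 10 (L): throw ball2 h=3 -> lands@13:R; in-air after throw: [b3@11:R b1@12:L b2@13:R b4@15:R]
Beat 11 (R): throw ball3 h=3 -> lands@14:L; in-air after throw: [b1@12:L b2@13:R b3@14:L b4@15:R]
Ball 3: thrown@2 h=3 -> first land @5; rethrown@5 h=6 -> second land @11

Answer: 5 11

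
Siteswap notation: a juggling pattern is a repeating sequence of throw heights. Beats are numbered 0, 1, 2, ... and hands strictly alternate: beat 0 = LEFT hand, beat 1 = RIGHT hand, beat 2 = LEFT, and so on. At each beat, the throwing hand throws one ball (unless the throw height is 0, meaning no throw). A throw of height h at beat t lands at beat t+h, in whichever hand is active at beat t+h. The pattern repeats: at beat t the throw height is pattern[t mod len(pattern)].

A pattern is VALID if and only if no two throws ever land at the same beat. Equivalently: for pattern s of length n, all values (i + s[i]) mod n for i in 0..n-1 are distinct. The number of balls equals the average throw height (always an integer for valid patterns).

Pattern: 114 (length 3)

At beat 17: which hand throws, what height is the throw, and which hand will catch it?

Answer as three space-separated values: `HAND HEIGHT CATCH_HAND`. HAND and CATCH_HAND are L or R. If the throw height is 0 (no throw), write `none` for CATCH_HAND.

Answer: R 4 R

Derivation:
Beat 17: 17 mod 2 = 1, so hand = R
Throw height = pattern[17 mod 3] = pattern[2] = 4
Lands at beat 17+4=21, 21 mod 2 = 1, so catch hand = R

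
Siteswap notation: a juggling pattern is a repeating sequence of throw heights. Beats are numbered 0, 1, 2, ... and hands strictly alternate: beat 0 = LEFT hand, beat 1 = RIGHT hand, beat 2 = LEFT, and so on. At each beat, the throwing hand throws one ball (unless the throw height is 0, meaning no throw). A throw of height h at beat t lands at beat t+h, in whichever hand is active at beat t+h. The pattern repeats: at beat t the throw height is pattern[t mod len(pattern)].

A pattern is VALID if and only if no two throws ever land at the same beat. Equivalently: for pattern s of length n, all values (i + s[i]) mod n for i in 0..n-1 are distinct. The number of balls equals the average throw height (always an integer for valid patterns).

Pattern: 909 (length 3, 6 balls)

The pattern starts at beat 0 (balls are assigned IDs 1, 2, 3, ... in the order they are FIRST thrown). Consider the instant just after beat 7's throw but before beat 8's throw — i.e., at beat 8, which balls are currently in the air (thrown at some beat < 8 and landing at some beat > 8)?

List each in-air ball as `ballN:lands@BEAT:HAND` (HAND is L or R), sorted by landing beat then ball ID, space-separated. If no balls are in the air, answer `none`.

Beat 0 (L): throw ball1 h=9 -> lands@9:R; in-air after throw: [b1@9:R]
Beat 2 (L): throw ball2 h=9 -> lands@11:R; in-air after throw: [b1@9:R b2@11:R]
Beat 3 (R): throw ball3 h=9 -> lands@12:L; in-air after throw: [b1@9:R b2@11:R b3@12:L]
Beat 5 (R): throw ball4 h=9 -> lands@14:L; in-air after throw: [b1@9:R b2@11:R b3@12:L b4@14:L]
Beat 6 (L): throw ball5 h=9 -> lands@15:R; in-air after throw: [b1@9:R b2@11:R b3@12:L b4@14:L b5@15:R]
Beat 8 (L): throw ball6 h=9 -> lands@17:R; in-air after throw: [b1@9:R b2@11:R b3@12:L b4@14:L b5@15:R b6@17:R]

Answer: ball1:lands@9:R ball2:lands@11:R ball3:lands@12:L ball4:lands@14:L ball5:lands@15:R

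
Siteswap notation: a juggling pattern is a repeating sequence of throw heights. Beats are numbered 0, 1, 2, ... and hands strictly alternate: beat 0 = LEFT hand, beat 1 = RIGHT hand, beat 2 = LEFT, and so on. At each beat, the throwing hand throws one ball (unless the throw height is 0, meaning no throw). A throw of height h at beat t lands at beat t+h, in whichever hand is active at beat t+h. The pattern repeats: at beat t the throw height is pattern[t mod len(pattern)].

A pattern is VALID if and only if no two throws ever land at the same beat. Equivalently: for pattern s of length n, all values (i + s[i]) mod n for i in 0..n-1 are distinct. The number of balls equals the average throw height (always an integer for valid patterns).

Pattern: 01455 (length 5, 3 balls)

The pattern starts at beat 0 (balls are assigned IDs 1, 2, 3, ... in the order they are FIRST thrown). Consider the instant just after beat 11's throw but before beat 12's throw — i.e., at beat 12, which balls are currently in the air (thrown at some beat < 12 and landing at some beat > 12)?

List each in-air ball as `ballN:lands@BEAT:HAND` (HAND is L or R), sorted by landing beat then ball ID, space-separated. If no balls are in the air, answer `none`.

Answer: ball2:lands@13:R ball3:lands@14:L

Derivation:
Beat 1 (R): throw ball1 h=1 -> lands@2:L; in-air after throw: [b1@2:L]
Beat 2 (L): throw ball1 h=4 -> lands@6:L; in-air after throw: [b1@6:L]
Beat 3 (R): throw ball2 h=5 -> lands@8:L; in-air after throw: [b1@6:L b2@8:L]
Beat 4 (L): throw ball3 h=5 -> lands@9:R; in-air after throw: [b1@6:L b2@8:L b3@9:R]
Beat 6 (L): throw ball1 h=1 -> lands@7:R; in-air after throw: [b1@7:R b2@8:L b3@9:R]
Beat 7 (R): throw ball1 h=4 -> lands@11:R; in-air after throw: [b2@8:L b3@9:R b1@11:R]
Beat 8 (L): throw ball2 h=5 -> lands@13:R; in-air after throw: [b3@9:R b1@11:R b2@13:R]
Beat 9 (R): throw ball3 h=5 -> lands@14:L; in-air after throw: [b1@11:R b2@13:R b3@14:L]
Beat 11 (R): throw ball1 h=1 -> lands@12:L; in-air after throw: [b1@12:L b2@13:R b3@14:L]
Beat 12 (L): throw ball1 h=4 -> lands@16:L; in-air after throw: [b2@13:R b3@14:L b1@16:L]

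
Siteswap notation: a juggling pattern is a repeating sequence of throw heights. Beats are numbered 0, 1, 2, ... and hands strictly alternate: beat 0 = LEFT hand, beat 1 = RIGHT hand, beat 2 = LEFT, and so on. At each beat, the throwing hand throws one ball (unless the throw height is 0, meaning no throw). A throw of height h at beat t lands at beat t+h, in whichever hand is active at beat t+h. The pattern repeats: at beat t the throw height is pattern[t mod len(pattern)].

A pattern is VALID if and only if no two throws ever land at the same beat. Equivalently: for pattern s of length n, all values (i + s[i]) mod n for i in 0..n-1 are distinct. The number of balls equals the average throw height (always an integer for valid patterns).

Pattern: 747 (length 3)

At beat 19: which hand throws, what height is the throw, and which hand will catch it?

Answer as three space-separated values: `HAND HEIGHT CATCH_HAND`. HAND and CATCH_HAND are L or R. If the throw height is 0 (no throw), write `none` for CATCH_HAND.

Beat 19: 19 mod 2 = 1, so hand = R
Throw height = pattern[19 mod 3] = pattern[1] = 4
Lands at beat 19+4=23, 23 mod 2 = 1, so catch hand = R

Answer: R 4 R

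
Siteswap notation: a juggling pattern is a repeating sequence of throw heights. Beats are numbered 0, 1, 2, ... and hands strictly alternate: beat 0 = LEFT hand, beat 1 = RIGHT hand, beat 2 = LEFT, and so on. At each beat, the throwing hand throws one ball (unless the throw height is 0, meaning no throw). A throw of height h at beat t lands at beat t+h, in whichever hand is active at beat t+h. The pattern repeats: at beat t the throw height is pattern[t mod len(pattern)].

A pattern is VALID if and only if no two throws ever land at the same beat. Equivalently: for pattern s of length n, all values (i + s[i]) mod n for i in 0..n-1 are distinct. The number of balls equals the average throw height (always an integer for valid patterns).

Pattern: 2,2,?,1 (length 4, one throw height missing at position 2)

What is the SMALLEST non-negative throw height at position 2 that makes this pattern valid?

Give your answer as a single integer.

i=0: (0 + 2) mod 4 = 2
i=1: (1 + 2) mod 4 = 3
i=2: s[i]=? (unknown)
i=3: (3 + 1) mod 4 = 0
Known residues: [0, 2, 3]; need a permutation of 0..3, so missing residue r = 1
Need (2 + s) mod 4 = 1; smallest s = (1 - 2) mod 4 = 3

Answer: 3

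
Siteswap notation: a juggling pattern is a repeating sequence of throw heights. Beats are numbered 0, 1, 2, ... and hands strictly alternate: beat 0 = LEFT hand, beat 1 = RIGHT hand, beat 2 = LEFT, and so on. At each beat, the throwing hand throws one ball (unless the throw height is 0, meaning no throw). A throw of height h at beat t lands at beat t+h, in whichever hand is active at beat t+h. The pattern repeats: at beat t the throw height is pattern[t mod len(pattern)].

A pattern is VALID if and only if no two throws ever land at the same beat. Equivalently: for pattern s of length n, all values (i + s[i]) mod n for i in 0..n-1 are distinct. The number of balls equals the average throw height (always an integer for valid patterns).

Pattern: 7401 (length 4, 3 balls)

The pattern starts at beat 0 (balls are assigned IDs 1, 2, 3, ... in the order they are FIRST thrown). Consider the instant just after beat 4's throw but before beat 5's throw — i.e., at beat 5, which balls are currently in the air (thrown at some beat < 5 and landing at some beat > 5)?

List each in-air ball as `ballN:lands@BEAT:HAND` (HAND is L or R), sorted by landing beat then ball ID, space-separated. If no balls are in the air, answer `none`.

Answer: ball1:lands@7:R ball3:lands@11:R

Derivation:
Beat 0 (L): throw ball1 h=7 -> lands@7:R; in-air after throw: [b1@7:R]
Beat 1 (R): throw ball2 h=4 -> lands@5:R; in-air after throw: [b2@5:R b1@7:R]
Beat 3 (R): throw ball3 h=1 -> lands@4:L; in-air after throw: [b3@4:L b2@5:R b1@7:R]
Beat 4 (L): throw ball3 h=7 -> lands@11:R; in-air after throw: [b2@5:R b1@7:R b3@11:R]
Beat 5 (R): throw ball2 h=4 -> lands@9:R; in-air after throw: [b1@7:R b2@9:R b3@11:R]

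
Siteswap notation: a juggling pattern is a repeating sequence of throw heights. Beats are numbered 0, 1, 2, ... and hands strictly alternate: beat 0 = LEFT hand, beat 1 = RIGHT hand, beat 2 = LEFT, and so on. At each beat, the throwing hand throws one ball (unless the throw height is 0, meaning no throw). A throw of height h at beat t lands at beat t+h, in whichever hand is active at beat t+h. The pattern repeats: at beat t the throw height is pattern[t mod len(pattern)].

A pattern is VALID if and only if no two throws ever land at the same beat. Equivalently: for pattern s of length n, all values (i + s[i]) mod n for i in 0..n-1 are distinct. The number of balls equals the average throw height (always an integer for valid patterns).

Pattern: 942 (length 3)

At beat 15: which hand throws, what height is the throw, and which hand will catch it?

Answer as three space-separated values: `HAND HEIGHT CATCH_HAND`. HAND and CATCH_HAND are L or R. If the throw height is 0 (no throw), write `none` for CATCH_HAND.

Answer: R 9 L

Derivation:
Beat 15: 15 mod 2 = 1, so hand = R
Throw height = pattern[15 mod 3] = pattern[0] = 9
Lands at beat 15+9=24, 24 mod 2 = 0, so catch hand = L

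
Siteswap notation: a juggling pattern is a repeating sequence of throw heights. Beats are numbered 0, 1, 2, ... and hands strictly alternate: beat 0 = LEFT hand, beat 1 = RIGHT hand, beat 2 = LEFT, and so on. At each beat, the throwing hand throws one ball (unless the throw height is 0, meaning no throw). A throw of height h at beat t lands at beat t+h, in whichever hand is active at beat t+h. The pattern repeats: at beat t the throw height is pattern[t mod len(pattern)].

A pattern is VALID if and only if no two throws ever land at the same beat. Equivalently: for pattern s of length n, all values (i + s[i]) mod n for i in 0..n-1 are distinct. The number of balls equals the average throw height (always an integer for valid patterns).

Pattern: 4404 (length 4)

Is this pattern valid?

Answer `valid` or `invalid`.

i=0: (i + s[i]) mod n = (0 + 4) mod 4 = 0
i=1: (i + s[i]) mod n = (1 + 4) mod 4 = 1
i=2: (i + s[i]) mod n = (2 + 0) mod 4 = 2
i=3: (i + s[i]) mod n = (3 + 4) mod 4 = 3
Residues: [0, 1, 2, 3], distinct: True

Answer: valid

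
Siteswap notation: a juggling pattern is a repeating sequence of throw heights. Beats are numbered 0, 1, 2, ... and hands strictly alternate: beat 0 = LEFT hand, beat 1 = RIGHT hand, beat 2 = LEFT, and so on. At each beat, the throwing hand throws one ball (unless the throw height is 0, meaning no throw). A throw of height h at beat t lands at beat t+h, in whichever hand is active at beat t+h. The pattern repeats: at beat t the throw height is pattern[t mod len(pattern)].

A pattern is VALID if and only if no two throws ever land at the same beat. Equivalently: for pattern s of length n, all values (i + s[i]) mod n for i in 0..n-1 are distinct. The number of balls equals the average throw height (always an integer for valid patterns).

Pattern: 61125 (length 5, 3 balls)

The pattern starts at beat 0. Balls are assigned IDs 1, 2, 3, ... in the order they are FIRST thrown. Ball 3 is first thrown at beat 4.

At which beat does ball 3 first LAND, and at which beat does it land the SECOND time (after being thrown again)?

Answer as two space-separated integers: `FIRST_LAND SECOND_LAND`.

Answer: 9 14

Derivation:
Beat 0 (L): throw ball1 h=6 -> lands@6:L; in-air after throw: [b1@6:L]
Beat 1 (R): throw ball2 h=1 -> lands@2:L; in-air after throw: [b2@2:L b1@6:L]
Beat 2 (L): throw ball2 h=1 -> lands@3:R; in-air after throw: [b2@3:R b1@6:L]
Beat 3 (R): throw ball2 h=2 -> lands@5:R; in-air after throw: [b2@5:R b1@6:L]
Beat 4 (L): throw ball3 h=5 -> lands@9:R; in-air after throw: [b2@5:R b1@6:L b3@9:R]
Beat 5 (R): throw ball2 h=6 -> lands@11:R; in-air after throw: [b1@6:L b3@9:R b2@11:R]
Beat 6 (L): throw ball1 h=1 -> lands@7:R; in-air after throw: [b1@7:R b3@9:R b2@11:R]
Beat 7 (R): throw ball1 h=1 -> lands@8:L; in-air after throw: [b1@8:L b3@9:R b2@11:R]
Beat 8 (L): throw ball1 h=2 -> lands@10:L; in-air after throw: [b3@9:R b1@10:L b2@11:R]
Beat 9 (R): throw ball3 h=5 -> lands@14:L; in-air after throw: [b1@10:L b2@11:R b3@14:L]
Beat 10 (L): throw ball1 h=6 -> lands@16:L; in-air after throw: [b2@11:R b3@14:L b1@16:L]
Beat 11 (R): throw ball2 h=1 -> lands@12:L; in-air after throw: [b2@12:L b3@14:L b1@16:L]
Beat 12 (L): throw ball2 h=1 -> lands@13:R; in-air after throw: [b2@13:R b3@14:L b1@16:L]
Beat 13 (R): throw ball2 h=2 -> lands@15:R; in-air after throw: [b3@14:L b2@15:R b1@16:L]
Beat 14 (L): throw ball3 h=5 -> lands@19:R; in-air after throw: [b2@15:R b1@16:L b3@19:R]
Ball 3: thrown@4 h=5 -> first land @9; rethrown@9 h=5 -> second land @14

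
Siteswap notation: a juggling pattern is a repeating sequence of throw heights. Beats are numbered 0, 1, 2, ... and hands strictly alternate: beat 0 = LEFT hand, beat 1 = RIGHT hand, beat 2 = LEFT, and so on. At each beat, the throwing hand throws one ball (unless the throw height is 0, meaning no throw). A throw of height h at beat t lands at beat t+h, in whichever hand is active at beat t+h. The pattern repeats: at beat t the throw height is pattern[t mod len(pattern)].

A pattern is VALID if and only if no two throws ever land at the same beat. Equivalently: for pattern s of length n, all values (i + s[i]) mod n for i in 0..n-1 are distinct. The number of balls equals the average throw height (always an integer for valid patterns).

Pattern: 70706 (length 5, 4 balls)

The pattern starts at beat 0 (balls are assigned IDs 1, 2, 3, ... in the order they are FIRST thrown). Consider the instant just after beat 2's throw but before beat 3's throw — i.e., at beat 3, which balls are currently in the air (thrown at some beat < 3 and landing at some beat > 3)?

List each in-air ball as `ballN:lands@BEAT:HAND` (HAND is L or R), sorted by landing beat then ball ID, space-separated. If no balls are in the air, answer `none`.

Answer: ball1:lands@7:R ball2:lands@9:R

Derivation:
Beat 0 (L): throw ball1 h=7 -> lands@7:R; in-air after throw: [b1@7:R]
Beat 2 (L): throw ball2 h=7 -> lands@9:R; in-air after throw: [b1@7:R b2@9:R]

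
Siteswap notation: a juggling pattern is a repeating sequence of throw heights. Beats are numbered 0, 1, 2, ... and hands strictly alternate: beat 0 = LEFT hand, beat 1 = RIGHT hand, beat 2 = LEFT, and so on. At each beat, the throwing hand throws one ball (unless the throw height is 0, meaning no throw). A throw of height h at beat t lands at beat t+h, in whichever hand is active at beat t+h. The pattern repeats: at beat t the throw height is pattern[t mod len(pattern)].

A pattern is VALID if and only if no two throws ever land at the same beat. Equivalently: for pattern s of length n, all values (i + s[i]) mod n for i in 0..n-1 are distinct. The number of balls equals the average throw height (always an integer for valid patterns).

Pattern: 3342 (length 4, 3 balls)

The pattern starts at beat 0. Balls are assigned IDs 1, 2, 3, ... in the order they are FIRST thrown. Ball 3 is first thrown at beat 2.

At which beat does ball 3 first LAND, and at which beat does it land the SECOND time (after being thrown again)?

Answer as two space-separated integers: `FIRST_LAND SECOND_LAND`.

Beat 0 (L): throw ball1 h=3 -> lands@3:R; in-air after throw: [b1@3:R]
Beat 1 (R): throw ball2 h=3 -> lands@4:L; in-air after throw: [b1@3:R b2@4:L]
Beat 2 (L): throw ball3 h=4 -> lands@6:L; in-air after throw: [b1@3:R b2@4:L b3@6:L]
Beat 3 (R): throw ball1 h=2 -> lands@5:R; in-air after throw: [b2@4:L b1@5:R b3@6:L]
Beat 4 (L): throw ball2 h=3 -> lands@7:R; in-air after throw: [b1@5:R b3@6:L b2@7:R]
Beat 5 (R): throw ball1 h=3 -> lands@8:L; in-air after throw: [b3@6:L b2@7:R b1@8:L]
Beat 6 (L): throw ball3 h=4 -> lands@10:L; in-air after throw: [b2@7:R b1@8:L b3@10:L]
Beat 7 (R): throw ball2 h=2 -> lands@9:R; in-air after throw: [b1@8:L b2@9:R b3@10:L]
Beat 8 (L): throw ball1 h=3 -> lands@11:R; in-air after throw: [b2@9:R b3@10:L b1@11:R]
Beat 9 (R): throw ball2 h=3 -> lands@12:L; in-air after throw: [b3@10:L b1@11:R b2@12:L]
Beat 10 (L): throw ball3 h=4 -> lands@14:L; in-air after throw: [b1@11:R b2@12:L b3@14:L]
Ball 3: thrown@2 h=4 -> first land @6; rethrown@6 h=4 -> second land @10

Answer: 6 10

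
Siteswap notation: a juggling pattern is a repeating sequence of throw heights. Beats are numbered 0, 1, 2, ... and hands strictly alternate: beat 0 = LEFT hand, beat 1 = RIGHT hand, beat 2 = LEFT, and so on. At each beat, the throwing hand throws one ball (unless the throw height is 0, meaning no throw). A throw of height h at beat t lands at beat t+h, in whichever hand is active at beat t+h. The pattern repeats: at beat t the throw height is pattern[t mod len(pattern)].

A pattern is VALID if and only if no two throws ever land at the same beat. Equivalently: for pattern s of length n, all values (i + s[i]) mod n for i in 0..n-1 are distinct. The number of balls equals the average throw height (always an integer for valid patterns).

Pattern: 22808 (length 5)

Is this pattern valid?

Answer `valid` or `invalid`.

Answer: invalid

Derivation:
i=0: (i + s[i]) mod n = (0 + 2) mod 5 = 2
i=1: (i + s[i]) mod n = (1 + 2) mod 5 = 3
i=2: (i + s[i]) mod n = (2 + 8) mod 5 = 0
i=3: (i + s[i]) mod n = (3 + 0) mod 5 = 3
i=4: (i + s[i]) mod n = (4 + 8) mod 5 = 2
Residues: [2, 3, 0, 3, 2], distinct: False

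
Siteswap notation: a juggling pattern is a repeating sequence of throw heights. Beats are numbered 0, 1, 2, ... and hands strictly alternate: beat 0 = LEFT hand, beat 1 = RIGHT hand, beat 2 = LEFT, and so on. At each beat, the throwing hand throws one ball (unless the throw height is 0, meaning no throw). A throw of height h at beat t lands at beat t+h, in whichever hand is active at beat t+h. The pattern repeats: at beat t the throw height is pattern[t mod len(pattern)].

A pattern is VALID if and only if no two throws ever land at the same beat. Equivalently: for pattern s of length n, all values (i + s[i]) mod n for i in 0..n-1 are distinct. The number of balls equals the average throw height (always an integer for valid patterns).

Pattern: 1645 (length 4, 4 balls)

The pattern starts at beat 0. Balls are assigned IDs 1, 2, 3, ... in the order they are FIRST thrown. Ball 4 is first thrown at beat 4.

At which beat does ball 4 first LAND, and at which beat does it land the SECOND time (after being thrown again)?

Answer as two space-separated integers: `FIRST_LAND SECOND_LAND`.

Beat 0 (L): throw ball1 h=1 -> lands@1:R; in-air after throw: [b1@1:R]
Beat 1 (R): throw ball1 h=6 -> lands@7:R; in-air after throw: [b1@7:R]
Beat 2 (L): throw ball2 h=4 -> lands@6:L; in-air after throw: [b2@6:L b1@7:R]
Beat 3 (R): throw ball3 h=5 -> lands@8:L; in-air after throw: [b2@6:L b1@7:R b3@8:L]
Beat 4 (L): throw ball4 h=1 -> lands@5:R; in-air after throw: [b4@5:R b2@6:L b1@7:R b3@8:L]
Beat 5 (R): throw ball4 h=6 -> lands@11:R; in-air after throw: [b2@6:L b1@7:R b3@8:L b4@11:R]
Beat 6 (L): throw ball2 h=4 -> lands@10:L; in-air after throw: [b1@7:R b3@8:L b2@10:L b4@11:R]
Beat 7 (R): throw ball1 h=5 -> lands@12:L; in-air after throw: [b3@8:L b2@10:L b4@11:R b1@12:L]
Beat 8 (L): throw ball3 h=1 -> lands@9:R; in-air after throw: [b3@9:R b2@10:L b4@11:R b1@12:L]
Beat 9 (R): throw ball3 h=6 -> lands@15:R; in-air after throw: [b2@10:L b4@11:R b1@12:L b3@15:R]
Beat 10 (L): throw ball2 h=4 -> lands@14:L; in-air after throw: [b4@11:R b1@12:L b2@14:L b3@15:R]
Beat 11 (R): throw ball4 h=5 -> lands@16:L; in-air after throw: [b1@12:L b2@14:L b3@15:R b4@16:L]
Ball 4: thrown@4 h=1 -> first land @5; rethrown@5 h=6 -> second land @11

Answer: 5 11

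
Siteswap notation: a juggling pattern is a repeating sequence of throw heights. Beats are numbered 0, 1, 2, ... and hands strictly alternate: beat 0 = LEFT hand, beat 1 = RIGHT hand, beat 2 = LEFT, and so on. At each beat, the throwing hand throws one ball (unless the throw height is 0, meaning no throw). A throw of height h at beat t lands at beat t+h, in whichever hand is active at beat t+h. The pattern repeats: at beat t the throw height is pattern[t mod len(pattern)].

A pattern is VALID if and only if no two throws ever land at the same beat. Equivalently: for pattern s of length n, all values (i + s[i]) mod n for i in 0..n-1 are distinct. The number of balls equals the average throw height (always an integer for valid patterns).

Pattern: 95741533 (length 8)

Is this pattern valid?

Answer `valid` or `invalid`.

Answer: invalid

Derivation:
i=0: (i + s[i]) mod n = (0 + 9) mod 8 = 1
i=1: (i + s[i]) mod n = (1 + 5) mod 8 = 6
i=2: (i + s[i]) mod n = (2 + 7) mod 8 = 1
i=3: (i + s[i]) mod n = (3 + 4) mod 8 = 7
i=4: (i + s[i]) mod n = (4 + 1) mod 8 = 5
i=5: (i + s[i]) mod n = (5 + 5) mod 8 = 2
i=6: (i + s[i]) mod n = (6 + 3) mod 8 = 1
i=7: (i + s[i]) mod n = (7 + 3) mod 8 = 2
Residues: [1, 6, 1, 7, 5, 2, 1, 2], distinct: False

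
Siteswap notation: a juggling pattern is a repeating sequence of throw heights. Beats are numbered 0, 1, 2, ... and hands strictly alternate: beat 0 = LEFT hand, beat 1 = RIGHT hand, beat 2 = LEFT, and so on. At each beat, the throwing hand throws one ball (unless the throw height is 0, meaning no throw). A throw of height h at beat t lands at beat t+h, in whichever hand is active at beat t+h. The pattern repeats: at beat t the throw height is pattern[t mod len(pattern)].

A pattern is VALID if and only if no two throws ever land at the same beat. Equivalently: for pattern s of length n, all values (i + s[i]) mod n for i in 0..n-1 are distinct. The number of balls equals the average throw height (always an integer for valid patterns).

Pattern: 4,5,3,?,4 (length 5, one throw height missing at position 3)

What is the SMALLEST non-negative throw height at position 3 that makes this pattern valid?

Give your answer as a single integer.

Answer: 4

Derivation:
i=0: (0 + 4) mod 5 = 4
i=1: (1 + 5) mod 5 = 1
i=2: (2 + 3) mod 5 = 0
i=3: s[i]=? (unknown)
i=4: (4 + 4) mod 5 = 3
Known residues: [0, 1, 3, 4]; need a permutation of 0..4, so missing residue r = 2
Need (3 + s) mod 5 = 2; smallest s = (2 - 3) mod 5 = 4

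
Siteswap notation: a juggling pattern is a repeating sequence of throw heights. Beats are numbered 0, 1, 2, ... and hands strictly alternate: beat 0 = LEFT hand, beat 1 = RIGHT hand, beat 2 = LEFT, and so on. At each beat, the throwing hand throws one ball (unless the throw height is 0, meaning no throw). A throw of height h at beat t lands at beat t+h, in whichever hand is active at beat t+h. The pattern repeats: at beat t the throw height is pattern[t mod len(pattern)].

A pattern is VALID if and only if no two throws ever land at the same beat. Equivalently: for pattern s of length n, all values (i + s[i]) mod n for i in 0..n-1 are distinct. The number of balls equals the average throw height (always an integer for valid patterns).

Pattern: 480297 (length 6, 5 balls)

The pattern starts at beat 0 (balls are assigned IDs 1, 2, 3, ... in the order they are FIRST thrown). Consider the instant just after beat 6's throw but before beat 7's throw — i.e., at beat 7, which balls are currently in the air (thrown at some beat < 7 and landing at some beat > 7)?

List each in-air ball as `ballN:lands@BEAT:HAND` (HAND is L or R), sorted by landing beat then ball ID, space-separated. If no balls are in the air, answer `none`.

Answer: ball2:lands@9:R ball4:lands@10:L ball3:lands@12:L ball1:lands@13:R

Derivation:
Beat 0 (L): throw ball1 h=4 -> lands@4:L; in-air after throw: [b1@4:L]
Beat 1 (R): throw ball2 h=8 -> lands@9:R; in-air after throw: [b1@4:L b2@9:R]
Beat 3 (R): throw ball3 h=2 -> lands@5:R; in-air after throw: [b1@4:L b3@5:R b2@9:R]
Beat 4 (L): throw ball1 h=9 -> lands@13:R; in-air after throw: [b3@5:R b2@9:R b1@13:R]
Beat 5 (R): throw ball3 h=7 -> lands@12:L; in-air after throw: [b2@9:R b3@12:L b1@13:R]
Beat 6 (L): throw ball4 h=4 -> lands@10:L; in-air after throw: [b2@9:R b4@10:L b3@12:L b1@13:R]
Beat 7 (R): throw ball5 h=8 -> lands@15:R; in-air after throw: [b2@9:R b4@10:L b3@12:L b1@13:R b5@15:R]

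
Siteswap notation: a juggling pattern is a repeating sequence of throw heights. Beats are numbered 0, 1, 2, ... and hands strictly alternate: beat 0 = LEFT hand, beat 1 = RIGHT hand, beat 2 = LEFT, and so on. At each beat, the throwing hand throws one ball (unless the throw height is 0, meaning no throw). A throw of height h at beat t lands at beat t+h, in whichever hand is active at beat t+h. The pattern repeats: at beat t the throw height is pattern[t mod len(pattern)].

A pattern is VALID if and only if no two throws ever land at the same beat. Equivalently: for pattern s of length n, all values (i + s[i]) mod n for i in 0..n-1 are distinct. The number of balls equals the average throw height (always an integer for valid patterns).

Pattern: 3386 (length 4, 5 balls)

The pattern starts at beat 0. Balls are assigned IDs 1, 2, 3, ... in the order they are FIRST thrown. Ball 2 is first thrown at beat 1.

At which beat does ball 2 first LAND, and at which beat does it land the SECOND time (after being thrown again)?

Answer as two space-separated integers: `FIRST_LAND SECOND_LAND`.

Answer: 4 7

Derivation:
Beat 0 (L): throw ball1 h=3 -> lands@3:R; in-air after throw: [b1@3:R]
Beat 1 (R): throw ball2 h=3 -> lands@4:L; in-air after throw: [b1@3:R b2@4:L]
Beat 2 (L): throw ball3 h=8 -> lands@10:L; in-air after throw: [b1@3:R b2@4:L b3@10:L]
Beat 3 (R): throw ball1 h=6 -> lands@9:R; in-air after throw: [b2@4:L b1@9:R b3@10:L]
Beat 4 (L): throw ball2 h=3 -> lands@7:R; in-air after throw: [b2@7:R b1@9:R b3@10:L]
Beat 5 (R): throw ball4 h=3 -> lands@8:L; in-air after throw: [b2@7:R b4@8:L b1@9:R b3@10:L]
Beat 6 (L): throw ball5 h=8 -> lands@14:L; in-air after throw: [b2@7:R b4@8:L b1@9:R b3@10:L b5@14:L]
Beat 7 (R): throw ball2 h=6 -> lands@13:R; in-air after throw: [b4@8:L b1@9:R b3@10:L b2@13:R b5@14:L]
Ball 2: thrown@1 h=3 -> first land @4; rethrown@4 h=3 -> second land @7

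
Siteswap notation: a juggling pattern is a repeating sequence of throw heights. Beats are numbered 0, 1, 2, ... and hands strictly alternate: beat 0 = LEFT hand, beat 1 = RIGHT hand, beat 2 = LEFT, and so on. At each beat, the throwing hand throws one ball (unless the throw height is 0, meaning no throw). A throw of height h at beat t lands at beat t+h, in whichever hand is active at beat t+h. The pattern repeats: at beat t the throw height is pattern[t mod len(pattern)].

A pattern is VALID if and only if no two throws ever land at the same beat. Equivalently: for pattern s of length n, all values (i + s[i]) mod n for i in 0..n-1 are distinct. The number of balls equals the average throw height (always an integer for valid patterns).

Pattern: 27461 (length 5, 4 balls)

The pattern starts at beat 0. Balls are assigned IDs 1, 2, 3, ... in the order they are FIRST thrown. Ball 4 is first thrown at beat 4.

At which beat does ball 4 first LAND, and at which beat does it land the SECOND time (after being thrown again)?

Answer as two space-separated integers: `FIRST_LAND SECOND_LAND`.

Beat 0 (L): throw ball1 h=2 -> lands@2:L; in-air after throw: [b1@2:L]
Beat 1 (R): throw ball2 h=7 -> lands@8:L; in-air after throw: [b1@2:L b2@8:L]
Beat 2 (L): throw ball1 h=4 -> lands@6:L; in-air after throw: [b1@6:L b2@8:L]
Beat 3 (R): throw ball3 h=6 -> lands@9:R; in-air after throw: [b1@6:L b2@8:L b3@9:R]
Beat 4 (L): throw ball4 h=1 -> lands@5:R; in-air after throw: [b4@5:R b1@6:L b2@8:L b3@9:R]
Beat 5 (R): throw ball4 h=2 -> lands@7:R; in-air after throw: [b1@6:L b4@7:R b2@8:L b3@9:R]
Beat 6 (L): throw ball1 h=7 -> lands@13:R; in-air after throw: [b4@7:R b2@8:L b3@9:R b1@13:R]
Beat 7 (R): throw ball4 h=4 -> lands@11:R; in-air after throw: [b2@8:L b3@9:R b4@11:R b1@13:R]
Ball 4: thrown@4 h=1 -> first land @5; rethrown@5 h=2 -> second land @7

Answer: 5 7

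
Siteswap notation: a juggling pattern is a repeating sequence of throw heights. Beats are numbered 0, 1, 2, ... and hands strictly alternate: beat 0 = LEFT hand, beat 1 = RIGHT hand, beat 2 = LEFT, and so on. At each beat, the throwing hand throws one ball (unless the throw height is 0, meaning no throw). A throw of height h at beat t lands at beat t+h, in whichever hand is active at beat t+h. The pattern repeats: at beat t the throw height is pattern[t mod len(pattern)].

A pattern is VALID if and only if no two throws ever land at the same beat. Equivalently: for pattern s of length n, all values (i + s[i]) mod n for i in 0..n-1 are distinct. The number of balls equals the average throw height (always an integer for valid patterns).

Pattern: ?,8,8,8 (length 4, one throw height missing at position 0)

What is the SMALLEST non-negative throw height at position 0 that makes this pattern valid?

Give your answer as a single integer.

i=0: s[i]=? (unknown)
i=1: (1 + 8) mod 4 = 1
i=2: (2 + 8) mod 4 = 2
i=3: (3 + 8) mod 4 = 3
Known residues: [1, 2, 3]; need a permutation of 0..3, so missing residue r = 0
Need (0 + s) mod 4 = 0; smallest s = (0 - 0) mod 4 = 0

Answer: 0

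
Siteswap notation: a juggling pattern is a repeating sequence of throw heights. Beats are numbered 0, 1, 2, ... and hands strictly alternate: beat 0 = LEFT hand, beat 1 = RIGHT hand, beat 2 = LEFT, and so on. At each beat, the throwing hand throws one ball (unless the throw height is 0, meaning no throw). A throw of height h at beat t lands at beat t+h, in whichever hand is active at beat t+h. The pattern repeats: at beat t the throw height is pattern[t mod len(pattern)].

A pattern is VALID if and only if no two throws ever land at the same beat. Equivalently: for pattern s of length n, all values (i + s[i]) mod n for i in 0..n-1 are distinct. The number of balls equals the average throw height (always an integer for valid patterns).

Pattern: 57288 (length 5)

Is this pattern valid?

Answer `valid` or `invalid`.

i=0: (i + s[i]) mod n = (0 + 5) mod 5 = 0
i=1: (i + s[i]) mod n = (1 + 7) mod 5 = 3
i=2: (i + s[i]) mod n = (2 + 2) mod 5 = 4
i=3: (i + s[i]) mod n = (3 + 8) mod 5 = 1
i=4: (i + s[i]) mod n = (4 + 8) mod 5 = 2
Residues: [0, 3, 4, 1, 2], distinct: True

Answer: valid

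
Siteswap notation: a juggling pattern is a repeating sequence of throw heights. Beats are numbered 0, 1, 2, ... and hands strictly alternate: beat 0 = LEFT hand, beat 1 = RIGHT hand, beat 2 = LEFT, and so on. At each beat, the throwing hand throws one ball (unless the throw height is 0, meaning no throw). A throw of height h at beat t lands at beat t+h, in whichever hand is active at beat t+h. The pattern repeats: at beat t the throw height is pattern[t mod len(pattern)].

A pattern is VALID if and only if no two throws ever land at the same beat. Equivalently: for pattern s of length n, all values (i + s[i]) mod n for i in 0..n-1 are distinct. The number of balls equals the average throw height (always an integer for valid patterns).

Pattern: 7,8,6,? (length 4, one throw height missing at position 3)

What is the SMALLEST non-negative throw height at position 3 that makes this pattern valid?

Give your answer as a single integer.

Answer: 3

Derivation:
i=0: (0 + 7) mod 4 = 3
i=1: (1 + 8) mod 4 = 1
i=2: (2 + 6) mod 4 = 0
i=3: s[i]=? (unknown)
Known residues: [0, 1, 3]; need a permutation of 0..3, so missing residue r = 2
Need (3 + s) mod 4 = 2; smallest s = (2 - 3) mod 4 = 3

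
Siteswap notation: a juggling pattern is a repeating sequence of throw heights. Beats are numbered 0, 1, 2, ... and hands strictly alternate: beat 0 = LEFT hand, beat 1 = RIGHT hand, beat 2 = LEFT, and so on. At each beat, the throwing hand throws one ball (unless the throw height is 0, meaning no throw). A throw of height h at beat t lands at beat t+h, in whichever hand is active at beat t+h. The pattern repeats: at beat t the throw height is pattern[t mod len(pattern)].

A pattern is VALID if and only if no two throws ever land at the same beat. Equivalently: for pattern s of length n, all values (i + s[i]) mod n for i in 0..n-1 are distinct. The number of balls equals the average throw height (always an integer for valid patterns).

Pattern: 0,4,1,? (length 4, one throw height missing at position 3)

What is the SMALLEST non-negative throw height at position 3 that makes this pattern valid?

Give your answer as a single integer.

Answer: 3

Derivation:
i=0: (0 + 0) mod 4 = 0
i=1: (1 + 4) mod 4 = 1
i=2: (2 + 1) mod 4 = 3
i=3: s[i]=? (unknown)
Known residues: [0, 1, 3]; need a permutation of 0..3, so missing residue r = 2
Need (3 + s) mod 4 = 2; smallest s = (2 - 3) mod 4 = 3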